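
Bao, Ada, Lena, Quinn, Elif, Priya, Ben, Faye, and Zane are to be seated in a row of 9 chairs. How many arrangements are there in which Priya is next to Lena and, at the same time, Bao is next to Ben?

20160

Treat {Priya,Lena} as one block (2 orders) and {Bao,Ben} as another (2 orders).
That leaves 7 units to arrange: 2 × 2 × 7! = 4 × 5040 = 20160.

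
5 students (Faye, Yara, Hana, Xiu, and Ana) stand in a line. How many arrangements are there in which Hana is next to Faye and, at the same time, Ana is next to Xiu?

Treat {Hana,Faye} as one block (2 orders) and {Ana,Xiu} as another (2 orders).
That leaves 3 units to arrange: 2 × 2 × 3! = 4 × 6 = 24.

24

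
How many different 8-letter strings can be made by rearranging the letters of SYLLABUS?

SYLLABUS has 8 letters with L appearing twice and S appearing twice.
Dividing 8! = 40320 by 2!·2! = 4 for the repeated letters gives 10080.

10080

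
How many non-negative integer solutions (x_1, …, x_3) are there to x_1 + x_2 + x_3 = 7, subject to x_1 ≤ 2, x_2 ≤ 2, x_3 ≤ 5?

Without the upper bounds there are C(9,2) = 36 ways to split 7 among 3 variables.
Subtract solutions that violate a single cap (substitute x_i' = x_i − (cap_i+1)): x_1 ≥ 3 gives C(6,2) = 15; x_2 ≥ 3 gives C(6,2) = 15; x_3 ≥ 6 gives C(3,2) = 3. Together 33.
Add back pairs where two caps are both exceeded: 3 + 0 + 0 = 3.
By inclusion–exclusion the count is 36 − 33 + 3 = 6.

6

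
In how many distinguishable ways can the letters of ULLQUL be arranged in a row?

60

ULLQUL has 6 letters with L appearing 3 times and U appearing twice.
The number of distinct arrangements is 6!/(3!·2!) = 720/12 = 60.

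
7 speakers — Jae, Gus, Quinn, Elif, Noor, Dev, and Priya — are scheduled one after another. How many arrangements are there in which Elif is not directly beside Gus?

There are 7! = 5040 arrangements in all. If Elif and Gus are adjacent, merging them into one block gives 2·(6)! = 1440 arrangements.
Complementary counting: 5040 − 1440 = 3600.

3600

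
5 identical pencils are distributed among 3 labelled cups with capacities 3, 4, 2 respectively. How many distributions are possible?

11

Ignoring the caps, the number of non-negative solutions to x_1+…+x_3 = 5 is C(7,2) = 21.
Subtract solutions that violate a single cap (substitute x_i' = x_i − (cap_i+1)): x_1 ≥ 4 gives C(3,2) = 3; x_2 ≥ 5 gives C(2,2) = 1; x_3 ≥ 3 gives C(4,2) = 6. Together 10.
No two caps can be exceeded simultaneously, so the pair terms are all 0.
By inclusion–exclusion the count is 21 − 10 + 0 = 11.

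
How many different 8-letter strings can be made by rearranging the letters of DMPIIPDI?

DMPIIPDI has 8 letters with D appearing twice, I appearing 3 times, and P appearing twice.
Dividing 8! = 40320 by 3!·2!·2! = 24 for the repeated letters gives 1680.

1680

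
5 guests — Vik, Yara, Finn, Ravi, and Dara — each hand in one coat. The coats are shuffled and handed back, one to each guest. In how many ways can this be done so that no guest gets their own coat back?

Let Aᵢ be the assignments in which guest i gets their own coat. We want the size of the complement of A₁∪…∪A_5.
By inclusion–exclusion this is Σ_{j=0}^{5} (−1)^j C(5,j)·(5−j)!.
Computing: 120 − 120 + 60 − 20 + 5 − 1 = 44.

44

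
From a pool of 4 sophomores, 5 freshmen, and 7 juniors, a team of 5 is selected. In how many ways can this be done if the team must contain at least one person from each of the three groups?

3010

Unrestricted: C(16,5) = 4368 ways to pick any 5 of the 16.
Selections missing a whole group: no sophomores → C(12,5) = 792; no freshmen → C(11,5) = 462; no juniors → C(9,5) = 126.
Add back selections omitting two groups (i.e. drawn from a single group): C(4,5) + C(5,5) + C(7,5) = 22.
By inclusion–exclusion: 4368 − 1380 + 22 = 3010.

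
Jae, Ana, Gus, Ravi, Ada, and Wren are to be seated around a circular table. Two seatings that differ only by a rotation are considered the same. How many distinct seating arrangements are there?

120

Fix one person's seat to break rotational symmetry; the remaining 5 people can be arranged in (5)! = 120 ways.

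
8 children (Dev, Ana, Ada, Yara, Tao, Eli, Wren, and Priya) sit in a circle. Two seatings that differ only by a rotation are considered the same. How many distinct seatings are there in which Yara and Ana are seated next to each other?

1440

Treat {Yara, Ana} as one unit (2 internal orders) and seat the resulting 7 units around the table: (6)! circular arrangements.
So 2 × (6)! = 2 × 720 = 1440.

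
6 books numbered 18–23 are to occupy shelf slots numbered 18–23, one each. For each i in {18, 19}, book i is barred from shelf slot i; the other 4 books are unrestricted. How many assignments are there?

504

Let Aᵢ (for i ∈ {18, 19}) be the placements that put book i in its forbidden shelf slot. Any j of these fix j positions, leaving (6−j)! ways to fill the rest, and there are C(2,j) ways to pick which j.
By inclusion–exclusion, the number of valid placements is Σ_{j=0}^{2} (−1)^j C(2,j)·(6−j)!.
Computing: 720 − 240 + 24 = 504.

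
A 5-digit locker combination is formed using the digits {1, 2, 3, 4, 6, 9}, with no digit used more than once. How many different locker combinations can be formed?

This is a permutation of 5 out of 6: P(6,5) = 6!/1!.
That product is 6 × 5 × 4 × 3 × 2 = 720.

720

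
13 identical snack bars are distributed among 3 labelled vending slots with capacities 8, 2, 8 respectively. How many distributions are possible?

Ignoring the caps, the number of non-negative solutions to x_1+…+x_3 = 13 is C(15,2) = 105.
Subtract solutions that violate a single cap (substitute x_i' = x_i − (cap_i+1)): x_1 ≥ 9 gives C(6,2) = 15; x_2 ≥ 3 gives C(12,2) = 66; x_3 ≥ 9 gives C(6,2) = 15. Together 96.
Add back pairs where two caps are both exceeded: 3 + 0 + 3 = 6.
By inclusion–exclusion the count is 105 − 96 + 6 = 15.

15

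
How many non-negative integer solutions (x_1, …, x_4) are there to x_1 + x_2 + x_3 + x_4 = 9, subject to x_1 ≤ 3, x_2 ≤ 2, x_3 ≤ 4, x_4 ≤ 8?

Ignoring the caps, the number of non-negative solutions to x_1+…+x_4 = 9 is C(12,3) = 220.
Subtract solutions that violate a single cap (substitute x_i' = x_i − (cap_i+1)): x_1 ≥ 4 gives C(8,3) = 56; x_2 ≥ 3 gives C(9,3) = 84; x_3 ≥ 5 gives C(7,3) = 35; x_4 ≥ 9 gives C(3,3) = 1. Together 176.
Add back pairs where two caps are both exceeded: 10 + 1 + 0 + 4 + 0 + 0 = 15.
By inclusion–exclusion the count is 220 − 176 + 15 = 59.

59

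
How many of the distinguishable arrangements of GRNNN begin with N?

12

Fix N in the first position and arrange the remaining 4 letters.
Those 4 letters have N appearing twice, giving (4)!/(2!) = 12.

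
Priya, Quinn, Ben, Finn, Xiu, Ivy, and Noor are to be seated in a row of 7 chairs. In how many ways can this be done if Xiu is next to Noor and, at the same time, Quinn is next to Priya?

480

Treat {Xiu,Noor} as one block (2 orders) and {Quinn,Priya} as another (2 orders).
That leaves 5 units to arrange: 2 × 2 × 5! = 4 × 120 = 480.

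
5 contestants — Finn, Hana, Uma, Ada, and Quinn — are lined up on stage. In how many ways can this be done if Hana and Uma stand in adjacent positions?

48

Glue Hana and Uma into one block (2 internal orders), leaving 4 units to arrange in a row.
So the count is 2·(4)! = 48.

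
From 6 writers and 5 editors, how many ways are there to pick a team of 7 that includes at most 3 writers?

115

Split by how many writers are chosen (0 through 3).
Sum: C(6,0)·C(5,7) + C(6,1)·C(5,6) + C(6,2)·C(5,5) + C(6,3)·C(5,4) = 0 + 0 + 15 + 100 = 115.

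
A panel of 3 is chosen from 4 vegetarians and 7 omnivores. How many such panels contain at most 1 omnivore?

Split by how many omnivores are chosen (0 through 1).
Sum: C(7,0)·C(4,3) + C(7,1)·C(4,2) = 4 + 42 = 46.

46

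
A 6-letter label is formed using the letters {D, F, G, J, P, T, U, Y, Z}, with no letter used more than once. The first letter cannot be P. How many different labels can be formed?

53760

The first letter has 9−1 = 8 choices (anything except P).
The remaining 5 letters are filled from the other 8 symbols without repetition: 8 × 7 × 6 × 5 × 4 = 6720.
Total: 8 × 6720 = 53760.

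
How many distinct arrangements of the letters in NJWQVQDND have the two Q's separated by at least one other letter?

Total arrangements of NJWQVQDND: 9!/(2!·2!·2!) = 45360.
Arrangements with the Q's together: treat QQ as one letter, giving (8)!/(2!·2!) = 10080.
Hence 45360 − 10080 = 35280.

35280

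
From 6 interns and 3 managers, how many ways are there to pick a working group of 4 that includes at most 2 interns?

51

Split by how many interns are chosen (0 through 2).
Sum: C(6,0)·C(3,4) + C(6,1)·C(3,3) + C(6,2)·C(3,2) = 0 + 6 + 45 = 51.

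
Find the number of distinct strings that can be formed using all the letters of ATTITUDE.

6720

The 8 letters of ATTITUDE have repeats: T appearing 3 times.
The number of distinct arrangements is 8!/(3!) = 40320/6 = 6720.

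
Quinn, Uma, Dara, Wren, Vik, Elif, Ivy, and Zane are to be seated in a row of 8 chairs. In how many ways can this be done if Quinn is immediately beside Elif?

Place the 6 others and the Quinn-Elif pair as 7 objects in a line; the pair has 2 internal arrangements.
So the count is 2·(7)! = 10080.

10080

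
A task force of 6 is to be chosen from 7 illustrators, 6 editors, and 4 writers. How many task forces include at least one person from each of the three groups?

With no constraint there are C(17,6) = 12376 possible selections.
Subtract selections that omit an entire group: no illustrators → C(10,6) = 210; no editors → C(11,6) = 462; no writers → C(13,6) = 1716.
Add back selections omitting two groups (i.e. drawn from a single group): C(7,6) + C(6,6) + C(4,6) = 8.
By inclusion–exclusion: 12376 − 2388 + 8 = 9996.

9996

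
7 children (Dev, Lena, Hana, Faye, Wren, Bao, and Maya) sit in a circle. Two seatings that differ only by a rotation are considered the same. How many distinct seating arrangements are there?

720

Around a circle, 7 distinct people have 7!/7 = (6)! = 720 rotationally distinct seatings.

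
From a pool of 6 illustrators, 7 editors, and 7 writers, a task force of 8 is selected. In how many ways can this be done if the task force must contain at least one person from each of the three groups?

120393

Unrestricted: C(20,8) = 125970 ways to pick any 8 of the 20.
Selections missing a whole group: no illustrators → C(14,8) = 3003; no editors → C(13,8) = 1287; no writers → C(13,8) = 1287.
Add back selections omitting two groups (i.e. drawn from a single group): C(6,8) + C(7,8) + C(7,8) = 0.
By inclusion–exclusion: 125970 − 5577 + 0 = 120393.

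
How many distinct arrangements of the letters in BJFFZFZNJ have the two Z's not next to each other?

There are 9!/(3!·2!·2!) = 15120 arrangements of BJFFZFZNJ in total.
If the two Z's are adjacent, glue them into one block, leaving 8 items to arrange: (8)!/(3!·2!) = 3360 ways.
Hence 15120 − 3360 = 11760.

11760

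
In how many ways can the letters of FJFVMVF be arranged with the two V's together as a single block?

120

Treat the 2 copies of V as a single block. The multiset to arrange is then {VV, F, F, F, J, M}, 6 items in all.
That gives (6)!/(3!) = 120 arrangements.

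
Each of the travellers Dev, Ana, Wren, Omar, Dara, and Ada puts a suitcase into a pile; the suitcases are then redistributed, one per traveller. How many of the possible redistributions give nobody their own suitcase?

Count assignments avoiding every fixed point. For any j of the 6 travellers fixed to their own suitcase, the other 6−j can be arranged in (6−j)! ways.
By inclusion–exclusion this is Σ_{j=0}^{6} (−1)^j C(6,j)·(6−j)!.
Computing: 720 − 720 + 360 − 120 + 30 − 6 + 1 = 265.

265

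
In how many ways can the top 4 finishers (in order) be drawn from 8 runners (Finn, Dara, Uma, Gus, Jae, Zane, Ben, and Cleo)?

There are 8 choices for 1st place, 7 for 2nd, and so on down to 5 for position 4.
That gives 8 × 7 × 6 × 5 = 1680.

1680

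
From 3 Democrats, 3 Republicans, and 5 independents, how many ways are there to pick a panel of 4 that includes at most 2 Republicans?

322

Split by how many Republicans are chosen (0 through 2).
Sum: C(3,0)·C(8,4) + C(3,1)·C(8,3) + C(3,2)·C(8,2) = 70 + 168 + 84 = 322.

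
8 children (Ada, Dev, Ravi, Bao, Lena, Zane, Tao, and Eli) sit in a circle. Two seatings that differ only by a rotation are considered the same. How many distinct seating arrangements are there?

Around a circle, 8 distinct people have 8!/8 = (7)! = 5040 rotationally distinct seatings.

5040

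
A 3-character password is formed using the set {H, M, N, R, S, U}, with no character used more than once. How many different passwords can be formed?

With no repetition, fill the 3 characters in order: 6 choices, then 5, down to 4.
That product is 6 × 5 × 4 = 120.

120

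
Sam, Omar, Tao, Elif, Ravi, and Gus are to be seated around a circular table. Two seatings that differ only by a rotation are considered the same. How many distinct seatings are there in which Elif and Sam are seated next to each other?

Treat {Elif, Sam} as one unit (2 internal orders) and seat the resulting 5 units around the table: (4)! circular arrangements.
So 2 × (4)! = 2 × 24 = 48.

48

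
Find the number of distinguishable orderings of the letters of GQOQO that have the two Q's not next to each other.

There are 5!/(2!·2!) = 30 arrangements of GQOQO in total.
If the two Q's are adjacent, glue them into one block, leaving 4 items to arrange: (4)!/(2!) = 12 ways.
Subtracting, 30 − 12 = 18 arrangements keep the Q's apart.

18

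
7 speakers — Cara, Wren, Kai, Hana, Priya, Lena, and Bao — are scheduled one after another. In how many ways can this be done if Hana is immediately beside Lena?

1440

Treat {Hana, Lena} as a single unit. There are 6 units to order, and the pair itself can be ordered 2 ways.
That gives 2 × 6! = 2 × 720 = 1440.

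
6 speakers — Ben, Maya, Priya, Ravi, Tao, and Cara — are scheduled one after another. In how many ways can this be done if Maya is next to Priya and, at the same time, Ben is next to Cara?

Treat {Maya,Priya} as one block (2 orders) and {Ben,Cara} as another (2 orders).
That leaves 4 units to arrange: 2 × 2 × 4! = 4 × 24 = 96.

96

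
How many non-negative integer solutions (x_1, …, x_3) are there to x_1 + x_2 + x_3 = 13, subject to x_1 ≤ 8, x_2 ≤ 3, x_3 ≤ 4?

6

Without the upper bounds there are C(15,2) = 105 ways to split 13 among 3 variables.
Subtract solutions that violate a single cap (substitute x_i' = x_i − (cap_i+1)): x_1 ≥ 9 gives C(6,2) = 15; x_2 ≥ 4 gives C(11,2) = 55; x_3 ≥ 5 gives C(10,2) = 45. Together 115.
Add back pairs where two caps are both exceeded: 1 + 0 + 15 = 16.
By inclusion–exclusion the count is 105 − 115 + 16 = 6.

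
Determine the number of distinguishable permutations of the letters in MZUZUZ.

The 6 letters of MZUZUZ have repeats: U appearing twice and Z appearing 3 times.
The number of distinct arrangements is 6!/(3!·2!) = 720/12 = 60.

60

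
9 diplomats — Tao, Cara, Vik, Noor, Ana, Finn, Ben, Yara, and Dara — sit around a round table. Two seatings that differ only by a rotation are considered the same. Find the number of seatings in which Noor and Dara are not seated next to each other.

30240

Without the restriction there are (8)! = 40320 seatings.
Seatings with Noor beside Dara: treat them as a block with 2 internal orders, giving 2 × (7)! = 10080.
Subtracting, 40320 − 10080 = 30240.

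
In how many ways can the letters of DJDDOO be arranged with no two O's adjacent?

40

There are 6!/(3!·2!) = 60 arrangements of DJDDOO in total.
Arrangements with the O's together: treat OO as one letter, giving (5)!/(3!) = 20.
Hence 60 − 20 = 40.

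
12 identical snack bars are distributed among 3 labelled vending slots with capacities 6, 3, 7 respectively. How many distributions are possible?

Without the upper bounds there are C(14,2) = 91 ways to split 12 among 3 vending slots.
Subtract solutions that violate a single cap (substitute x_i' = x_i − (cap_i+1)): x_1 ≥ 7 gives C(7,2) = 21; x_2 ≥ 4 gives C(10,2) = 45; x_3 ≥ 8 gives C(6,2) = 15. Together 81.
Add back pairs where two caps are both exceeded: 3 + 0 + 1 = 4.
By inclusion–exclusion the count is 91 − 81 + 4 = 14.

14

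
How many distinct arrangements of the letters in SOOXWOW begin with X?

With the first slot taken by X, it remains to arrange the other 6 letters (SOOWOW).
Those 6 letters have O appearing 3 times and W appearing twice, giving (6)!/(3!·2!) = 60.

60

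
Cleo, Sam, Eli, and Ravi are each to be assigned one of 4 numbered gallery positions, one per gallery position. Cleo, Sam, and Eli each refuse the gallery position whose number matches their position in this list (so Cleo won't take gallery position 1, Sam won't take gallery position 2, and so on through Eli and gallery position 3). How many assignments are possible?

Let Aᵢ (for i ∈ {1, 2, 3}) be the placements that put person i in their forbidden gallery position. Any j of these fix j positions, leaving (4−j)! ways to fill the rest, and there are C(3,j) ways to pick which j.
By inclusion–exclusion, the number of valid placements is Σ_{j=0}^{3} (−1)^j C(3,j)·(4−j)!.
Computing: 24 − 18 + 6 − 1 = 11.

11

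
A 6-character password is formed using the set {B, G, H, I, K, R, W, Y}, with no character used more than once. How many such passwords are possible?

20160

This is a permutation of 6 out of 8: P(8,6) = 8!/2!.
That product is 8 × 7 × 6 × 5 × 4 × 3 = 20160.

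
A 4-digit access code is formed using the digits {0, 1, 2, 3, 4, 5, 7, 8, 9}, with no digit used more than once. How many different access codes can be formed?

3024

With no repetition, fill the 4 digits in order: 9 choices, then 8, down to 6.
9 × 8 × 7 × 6 = 3024.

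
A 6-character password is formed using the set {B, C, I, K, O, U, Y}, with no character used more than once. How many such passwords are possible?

5040

Choose and order 6 of the 7 symbols: the first character has 7 options, the next 6, and so on down to 2.
7 × 6 × 5 × 4 × 3 × 2 = 5040.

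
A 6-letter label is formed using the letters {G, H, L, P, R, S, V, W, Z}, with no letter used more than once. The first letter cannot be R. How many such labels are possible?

The first letter has 9−1 = 8 choices (anything except R).
The remaining 5 letters are filled from the other 8 symbols without repetition: 8 × 7 × 6 × 5 × 4 = 6720.
Total: 8 × 6720 = 53760.

53760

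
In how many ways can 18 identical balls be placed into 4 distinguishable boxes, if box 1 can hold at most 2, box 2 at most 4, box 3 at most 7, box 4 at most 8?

Ignoring the caps, the number of non-negative solutions to x_1+…+x_4 = 18 is C(21,3) = 1330.
Subtract solutions that violate a single cap (substitute x_i' = x_i − (cap_i+1)): x_1 ≥ 3 gives C(18,3) = 816; x_2 ≥ 5 gives C(16,3) = 560; x_3 ≥ 8 gives C(13,3) = 286; x_4 ≥ 9 gives C(12,3) = 220. Together 1882.
Add back pairs where two caps are both exceeded: 286 + 120 + 84 + 56 + 35 + 4 = 585.
Subtract triples: 10 + 4 + 0 + 0 = 14.
By inclusion–exclusion the count is 1330 − 1882 + 585 − 14 = 19.

19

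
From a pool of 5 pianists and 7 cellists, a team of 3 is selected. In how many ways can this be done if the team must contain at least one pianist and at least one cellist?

175

With no constraint there are C(12,3) = 220 possible selections.
Selections missing a whole group: no pianists → C(7,3) = 35; no cellists → C(5,3) = 10.
Both groups omitted at once is impossible, so 220 − 45 = 175.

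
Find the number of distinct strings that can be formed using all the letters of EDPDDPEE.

560

EDPDDPEE has 8 letters with D appearing 3 times, E appearing 3 times, and P appearing twice.
The number of distinct arrangements is 8!/(3!·3!·2!) = 40320/72 = 560.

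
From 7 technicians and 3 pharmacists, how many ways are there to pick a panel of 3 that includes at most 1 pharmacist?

98

Split by how many pharmacists are chosen (0 through 1).
Sum: C(3,0)·C(7,3) + C(3,1)·C(7,2) = 35 + 63 = 98.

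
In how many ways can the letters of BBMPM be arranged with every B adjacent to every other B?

12

Treat the 2 copies of B as a single block. The multiset to arrange is then {BB, M, M, P}, 4 items in all.
That gives (4)!/(2!) = 12 arrangements.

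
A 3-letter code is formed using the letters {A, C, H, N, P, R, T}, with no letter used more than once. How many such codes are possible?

This is a permutation of 3 out of 7: P(7,3) = 7!/4!.
That product is 7 × 6 × 5 = 210.

210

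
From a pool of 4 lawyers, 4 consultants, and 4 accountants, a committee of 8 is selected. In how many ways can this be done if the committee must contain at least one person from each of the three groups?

492

Unrestricted: C(12,8) = 495 ways to pick any 8 of the 12.
Selections missing a whole group: no lawyers → C(8,8) = 1; no consultants → C(8,8) = 1; no accountants → C(8,8) = 1.
Add back selections omitting two groups (i.e. drawn from a single group): C(4,8) + C(4,8) + C(4,8) = 0.
By inclusion–exclusion: 495 − 3 + 0 = 492.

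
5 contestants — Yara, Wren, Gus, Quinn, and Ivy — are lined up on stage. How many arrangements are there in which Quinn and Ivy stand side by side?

48

Treat {Quinn, Ivy} as a single unit. There are 4 units to order, and the pair itself can be ordered 2 ways.
That gives 2 × 4! = 2 × 24 = 48.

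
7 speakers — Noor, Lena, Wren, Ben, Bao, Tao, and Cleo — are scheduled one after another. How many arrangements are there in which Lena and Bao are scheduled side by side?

Treat {Lena, Bao} as a single unit. There are 6 units to order, and the pair itself can be ordered 2 ways.
That gives 2 × 6! = 2 × 720 = 1440.

1440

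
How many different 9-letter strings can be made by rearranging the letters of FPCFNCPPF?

5040

Letter multiplicities in FPCFNCPPF: C×2, F×3, N×1, P×3.
So there are 9! / (3!·3!·2!) = 5040 distinguishable arrangements.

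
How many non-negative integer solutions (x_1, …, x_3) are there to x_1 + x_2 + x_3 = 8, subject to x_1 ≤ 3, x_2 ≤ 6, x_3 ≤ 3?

Ignoring the caps, the number of non-negative solutions to x_1+…+x_3 = 8 is C(10,2) = 45.
Subtract solutions that violate a single cap (substitute x_i' = x_i − (cap_i+1)): x_1 ≥ 4 gives C(6,2) = 15; x_2 ≥ 7 gives C(3,2) = 3; x_3 ≥ 4 gives C(6,2) = 15. Together 33.
Add back pairs where two caps are both exceeded: 0 + 1 + 0 = 1.
By inclusion–exclusion the count is 45 − 33 + 1 = 13.

13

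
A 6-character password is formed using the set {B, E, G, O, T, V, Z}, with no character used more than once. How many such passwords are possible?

5040

This is a permutation of 6 out of 7: P(7,6) = 7!/1!.
That product is 7 × 6 × 5 × 4 × 3 × 2 = 5040.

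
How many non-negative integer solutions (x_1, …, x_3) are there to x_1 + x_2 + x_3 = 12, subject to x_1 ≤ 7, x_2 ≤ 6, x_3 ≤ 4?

20

Ignoring the caps, the number of non-negative solutions to x_1+…+x_3 = 12 is C(14,2) = 91.
Subtract solutions that violate a single cap (substitute x_i' = x_i − (cap_i+1)): x_1 ≥ 8 gives C(6,2) = 15; x_2 ≥ 7 gives C(7,2) = 21; x_3 ≥ 5 gives C(9,2) = 36. Together 72.
Add back pairs where two caps are both exceeded: 0 + 0 + 1 = 1.
By inclusion–exclusion the count is 91 − 72 + 1 = 20.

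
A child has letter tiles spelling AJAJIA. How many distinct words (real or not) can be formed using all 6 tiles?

Letter multiplicities in AJAJIA: A×3, I×1, J×2.
Dividing 6! = 720 by 3!·2! = 12 for the repeated letters gives 60.

60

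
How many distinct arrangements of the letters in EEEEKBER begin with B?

Fix B in the first position and arrange the remaining 7 letters.
Those 7 letters have E appearing 5 times, giving (7)!/(5!) = 42.

42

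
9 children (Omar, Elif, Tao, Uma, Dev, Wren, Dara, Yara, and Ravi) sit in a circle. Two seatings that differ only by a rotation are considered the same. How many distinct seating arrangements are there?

40320

Fix one person's seat to break rotational symmetry; the remaining 8 people can be arranged in (8)! = 40320 ways.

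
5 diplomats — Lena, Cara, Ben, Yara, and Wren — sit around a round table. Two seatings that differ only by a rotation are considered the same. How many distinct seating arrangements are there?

24

Fix one person's seat to break rotational symmetry; the remaining 4 people can be arranged in (4)! = 24 ways.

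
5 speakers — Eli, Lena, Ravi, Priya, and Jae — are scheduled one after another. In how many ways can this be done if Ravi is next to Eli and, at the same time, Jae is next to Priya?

24

Treat {Ravi,Eli} as one block (2 orders) and {Jae,Priya} as another (2 orders).
That leaves 3 units to arrange: 2 × 2 × 3! = 4 × 6 = 24.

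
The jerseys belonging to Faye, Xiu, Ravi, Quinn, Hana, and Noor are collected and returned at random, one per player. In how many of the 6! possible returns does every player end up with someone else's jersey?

This is the derangement count D_6: permutations of 6 items with no fixed point.
By inclusion–exclusion this is Σ_{j=0}^{6} (−1)^j C(6,j)·(6−j)!.
Computing: 720 − 720 + 360 − 120 + 30 − 6 + 1 = 265.

265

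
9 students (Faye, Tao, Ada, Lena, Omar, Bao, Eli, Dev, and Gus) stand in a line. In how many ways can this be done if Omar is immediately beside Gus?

Treat {Omar, Gus} as a single unit. There are 8 units to order, and the pair itself can be ordered 2 ways.
So the count is 2·(8)! = 80640.

80640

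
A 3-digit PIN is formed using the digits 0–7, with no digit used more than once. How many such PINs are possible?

336

With no repetition, fill the 3 digits in order: 8 choices, then 7, down to 6.
That product is 8 × 7 × 6 = 336.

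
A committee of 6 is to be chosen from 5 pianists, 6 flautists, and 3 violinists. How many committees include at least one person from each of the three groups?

Unrestricted: C(14,6) = 3003 ways to pick any 6 of the 14.
Selections missing a whole group: no pianists → C(9,6) = 84; no flautists → C(8,6) = 28; no violinists → C(11,6) = 462.
Add back selections omitting two groups (i.e. drawn from a single group): C(5,6) + C(6,6) + C(3,6) = 1.
By inclusion–exclusion: 3003 − 574 + 1 = 2430.

2430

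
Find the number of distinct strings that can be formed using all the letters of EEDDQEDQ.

EEDDQEDQ has 8 letters with D appearing 3 times, E appearing 3 times, and Q appearing twice.
Dividing 8! = 40320 by 3!·3!·2! = 72 for the repeated letters gives 560.

560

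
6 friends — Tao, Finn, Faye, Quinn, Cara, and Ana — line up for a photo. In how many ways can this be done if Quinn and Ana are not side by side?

Of the 6! = 720 arrangements, those with Quinn and Ana adjacent number 2 × 5! = 240 (treat the pair as a block with 2 internal orders).
Complementary counting: 720 − 240 = 480.

480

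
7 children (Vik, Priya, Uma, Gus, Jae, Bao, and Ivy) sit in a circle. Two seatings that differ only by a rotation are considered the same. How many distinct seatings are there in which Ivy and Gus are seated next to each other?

240

Glue Ivy and Gus into a block (2 internal orders). Seating 6 units around a circle gives (5)! arrangements.
So 2 × (5)! = 2 × 120 = 240.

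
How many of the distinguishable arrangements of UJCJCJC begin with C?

60

With the first slot taken by C, it remains to arrange the other 6 letters (UJJCJC).
Those 6 letters have C appearing twice and J appearing 3 times, giving (6)!/(3!·2!) = 60.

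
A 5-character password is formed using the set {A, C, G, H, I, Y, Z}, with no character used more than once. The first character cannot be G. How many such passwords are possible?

2160

The first character has 7−1 = 6 choices (anything except G).
The remaining 4 characters are filled from the other 6 symbols without repetition: 6 × 5 × 4 × 3 = 360.
Total: 6 × 360 = 2160.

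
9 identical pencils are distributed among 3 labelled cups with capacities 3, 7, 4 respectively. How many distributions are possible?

17

Ignoring the caps, the number of non-negative solutions to x_1+…+x_3 = 9 is C(11,2) = 55.
Subtract solutions that violate a single cap (substitute x_i' = x_i − (cap_i+1)): x_1 ≥ 4 gives C(7,2) = 21; x_2 ≥ 8 gives C(3,2) = 3; x_3 ≥ 5 gives C(6,2) = 15. Together 39.
Add back pairs where two caps are both exceeded: 0 + 1 + 0 = 1.
By inclusion–exclusion the count is 55 − 39 + 1 = 17.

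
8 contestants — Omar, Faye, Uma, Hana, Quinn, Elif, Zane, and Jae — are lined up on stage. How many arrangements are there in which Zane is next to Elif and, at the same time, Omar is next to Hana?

2880

Treat {Zane,Elif} as one block (2 orders) and {Omar,Hana} as another (2 orders).
That leaves 6 units to arrange: 2 × 2 × 6! = 4 × 720 = 2880.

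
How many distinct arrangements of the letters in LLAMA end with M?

Fix M in the last position and arrange the remaining 4 letters.
Those 4 letters have A appearing twice and L appearing twice, giving (4)!/(2!·2!) = 6.

6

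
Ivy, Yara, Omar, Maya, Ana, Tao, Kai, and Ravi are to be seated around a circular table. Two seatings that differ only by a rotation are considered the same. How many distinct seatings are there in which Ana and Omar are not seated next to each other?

All circular seatings of 8 people number (7)! = 5040.
Those with Ana next to Omar: fuse the pair into one unit and seat 7 units around a circle — 2·(6)! = 1440.
Subtracting, 5040 − 1440 = 3600.

3600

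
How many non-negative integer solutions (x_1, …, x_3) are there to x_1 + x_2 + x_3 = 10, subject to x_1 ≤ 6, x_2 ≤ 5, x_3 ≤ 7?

35

Without the upper bounds there are C(12,2) = 66 ways to split 10 among 3 variables.
Subtract solutions that violate a single cap (substitute x_i' = x_i − (cap_i+1)): x_1 ≥ 7 gives C(5,2) = 10; x_2 ≥ 6 gives C(6,2) = 15; x_3 ≥ 8 gives C(4,2) = 6. Together 31.
No two caps can be exceeded simultaneously, so the pair terms are all 0.
By inclusion–exclusion the count is 66 − 31 + 0 = 35.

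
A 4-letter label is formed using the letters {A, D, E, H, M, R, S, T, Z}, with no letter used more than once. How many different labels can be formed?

3024

With no repetition, fill the 4 letters in order: 9 choices, then 8, down to 6.
That product is 9 × 8 × 7 × 6 = 3024.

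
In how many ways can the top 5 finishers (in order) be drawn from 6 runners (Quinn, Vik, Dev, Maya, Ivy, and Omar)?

This is an ordered selection of 5 from 6: P(6,5).
That gives 6 × 5 × 4 × 3 × 2 = 720.

720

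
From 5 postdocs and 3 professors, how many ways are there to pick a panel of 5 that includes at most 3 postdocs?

Split by how many postdocs are chosen (0 through 3).
Sum: C(5,0)·C(3,5) + C(5,1)·C(3,4) + C(5,2)·C(3,3) + C(5,3)·C(3,2) = 0 + 0 + 10 + 30 = 40.

40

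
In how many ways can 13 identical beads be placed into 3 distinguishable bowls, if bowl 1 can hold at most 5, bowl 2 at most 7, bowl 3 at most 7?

27

Ignoring the caps, the number of non-negative solutions to x_1+…+x_3 = 13 is C(15,2) = 105.
Subtract solutions that violate a single cap (substitute x_i' = x_i − (cap_i+1)): x_1 ≥ 6 gives C(9,2) = 36; x_2 ≥ 8 gives C(7,2) = 21; x_3 ≥ 8 gives C(7,2) = 21. Together 78.
No two caps can be exceeded simultaneously, so the pair terms are all 0.
By inclusion–exclusion the count is 105 − 78 + 0 = 27.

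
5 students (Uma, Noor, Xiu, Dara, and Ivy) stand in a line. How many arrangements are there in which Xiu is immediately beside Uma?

48

Treat {Xiu, Uma} as a single unit. There are 4 units to order, and the pair itself can be ordered 2 ways.
That gives 2 × 4! = 2 × 24 = 48.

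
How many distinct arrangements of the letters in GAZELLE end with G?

180

With the last slot taken by G, it remains to arrange the other 6 letters (AZELLE).
Those 6 letters have E appearing twice and L appearing twice, giving (6)!/(2!·2!) = 180.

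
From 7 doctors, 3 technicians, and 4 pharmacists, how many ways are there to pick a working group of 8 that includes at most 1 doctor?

7

Split by how many doctors are chosen (0 through 1).
Sum: C(7,0)·C(7,8) + C(7,1)·C(7,7) = 0 + 7 = 7.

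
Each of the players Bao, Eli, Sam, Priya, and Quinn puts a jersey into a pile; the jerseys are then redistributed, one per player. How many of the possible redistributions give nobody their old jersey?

This is the derangement count D_5: permutations of 5 items with no fixed point.
By inclusion–exclusion this is Σ_{j=0}^{5} (−1)^j C(5,j)·(5−j)!.
Computing: 120 − 120 + 60 − 20 + 5 − 1 = 44.

44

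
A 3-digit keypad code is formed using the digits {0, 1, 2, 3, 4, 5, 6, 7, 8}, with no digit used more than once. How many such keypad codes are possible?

This is a permutation of 3 out of 9: P(9,3) = 9!/6!.
That product is 9 × 8 × 7 = 504.

504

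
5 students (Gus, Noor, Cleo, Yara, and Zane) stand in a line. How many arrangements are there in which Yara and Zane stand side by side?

48

Glue Yara and Zane into one block (2 internal orders), leaving 4 units to arrange in a row.
That gives 2 × 4! = 2 × 24 = 48.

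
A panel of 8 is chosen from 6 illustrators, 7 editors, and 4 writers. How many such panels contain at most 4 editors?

Split by how many editors are chosen (0 through 4).
Sum: C(7,0)·C(10,8) + C(7,1)·C(10,7) + C(7,2)·C(10,6) + C(7,3)·C(10,5) + C(7,4)·C(10,4) = 45 + 840 + 4410 + 8820 + 7350 = 21465.

21465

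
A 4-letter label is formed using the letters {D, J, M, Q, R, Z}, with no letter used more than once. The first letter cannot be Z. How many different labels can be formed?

300

The first letter has 6−1 = 5 choices (anything except Z).
The remaining 3 letters are filled from the other 5 symbols without repetition: 5 × 4 × 3 = 60.
Total: 5 × 60 = 300.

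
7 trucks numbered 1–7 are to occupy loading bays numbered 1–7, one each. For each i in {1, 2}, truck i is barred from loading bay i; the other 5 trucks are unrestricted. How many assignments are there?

3720

Let Aᵢ (for i ∈ {1, 2}) be the placements that put truck i in its forbidden loading bay. Any j of these fix j positions, leaving (7−j)! ways to fill the rest, and there are C(2,j) ways to pick which j.
By inclusion–exclusion, the number of valid placements is Σ_{j=0}^{2} (−1)^j C(2,j)·(7−j)!.
Computing: 5040 − 1440 + 120 = 3720.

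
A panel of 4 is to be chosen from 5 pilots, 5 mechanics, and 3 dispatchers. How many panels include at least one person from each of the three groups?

Total 4-person selections from all 13: C(13,4) = 715.
Selections missing a whole group: no pilots → C(8,4) = 70; no mechanics → C(8,4) = 70; no dispatchers → C(10,4) = 210.
Add back selections omitting two groups (i.e. drawn from a single group): C(5,4) + C(5,4) + C(3,4) = 10.
By inclusion–exclusion: 715 − 350 + 10 = 375.

375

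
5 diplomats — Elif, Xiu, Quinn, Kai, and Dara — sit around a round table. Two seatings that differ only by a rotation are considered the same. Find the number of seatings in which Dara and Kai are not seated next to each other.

All circular seatings of 5 people number (4)! = 24.
Seatings with Dara beside Kai: treat them as a block with 2 internal orders, giving 2 × (3)! = 12.
Subtracting, 24 − 12 = 12.

12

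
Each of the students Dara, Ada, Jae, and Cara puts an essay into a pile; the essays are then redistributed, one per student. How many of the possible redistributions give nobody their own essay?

This is the derangement count D_4: permutations of 4 items with no fixed point.
By inclusion–exclusion this is Σ_{j=0}^{4} (−1)^j C(4,j)·(4−j)!.
Computing: 24 − 24 + 12 − 4 + 1 = 9.

9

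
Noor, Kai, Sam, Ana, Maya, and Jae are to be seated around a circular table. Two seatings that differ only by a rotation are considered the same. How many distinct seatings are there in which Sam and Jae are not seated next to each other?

Without the restriction there are (5)! = 120 seatings.
Those with Sam next to Jae: fuse the pair into one unit and seat 5 units around a circle — 2·(4)! = 48.
Subtracting, 120 − 48 = 72.

72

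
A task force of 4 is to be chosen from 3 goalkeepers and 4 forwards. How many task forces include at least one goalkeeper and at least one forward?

34

Total 4-person selections from all 7: C(7,4) = 35.
Subtract selections that omit an entire group: no goalkeepers → C(4,4) = 1; no forwards → C(3,4) = 0.
Both groups omitted at once is impossible, so 35 − 1 = 34.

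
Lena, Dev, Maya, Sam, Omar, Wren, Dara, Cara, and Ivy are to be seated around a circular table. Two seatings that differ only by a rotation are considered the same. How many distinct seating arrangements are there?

40320

Around a circle, 9 distinct people have 9!/9 = (8)! = 40320 rotationally distinct seatings.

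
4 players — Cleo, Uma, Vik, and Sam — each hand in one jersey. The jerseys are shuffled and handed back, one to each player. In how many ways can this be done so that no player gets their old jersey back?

9

This is the derangement count D_4: permutations of 4 items with no fixed point.
By inclusion–exclusion this is Σ_{j=0}^{4} (−1)^j C(4,j)·(4−j)!.
Computing: 24 − 24 + 12 − 4 + 1 = 9.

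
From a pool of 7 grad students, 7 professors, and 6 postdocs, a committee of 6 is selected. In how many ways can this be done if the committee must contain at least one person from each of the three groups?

Unrestricted: C(20,6) = 38760 ways to pick any 6 of the 20.
Subtract selections that omit an entire group: no grad students → C(13,6) = 1716; no professors → C(13,6) = 1716; no postdocs → C(14,6) = 3003.
Add back selections omitting two groups (i.e. drawn from a single group): C(7,6) + C(7,6) + C(6,6) = 15.
By inclusion–exclusion: 38760 − 6435 + 15 = 32340.

32340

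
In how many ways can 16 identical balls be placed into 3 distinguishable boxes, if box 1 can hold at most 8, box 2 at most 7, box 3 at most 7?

28

Without the upper bounds there are C(18,2) = 153 ways to split 16 among 3 boxes.
Subtract solutions that violate a single cap (substitute x_i' = x_i − (cap_i+1)): x_1 ≥ 9 gives C(9,2) = 36; x_2 ≥ 8 gives C(10,2) = 45; x_3 ≥ 8 gives C(10,2) = 45. Together 126.
Add back pairs where two caps are both exceeded: 0 + 0 + 1 = 1.
By inclusion–exclusion the count is 153 − 126 + 1 = 28.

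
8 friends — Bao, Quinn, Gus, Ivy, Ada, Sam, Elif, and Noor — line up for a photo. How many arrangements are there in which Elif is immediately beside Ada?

Glue Elif and Ada into one block (2 internal orders), leaving 7 units to arrange in a row.
So the count is 2·(7)! = 10080.

10080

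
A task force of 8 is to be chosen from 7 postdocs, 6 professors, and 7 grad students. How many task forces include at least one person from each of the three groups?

Total 8-person selections from all 20: C(20,8) = 125970.
Selections missing a whole group: no postdocs → C(13,8) = 1287; no professors → C(14,8) = 3003; no grad students → C(13,8) = 1287.
Add back selections omitting two groups (i.e. drawn from a single group): C(7,8) + C(6,8) + C(7,8) = 0.
By inclusion–exclusion: 125970 − 5577 + 0 = 120393.

120393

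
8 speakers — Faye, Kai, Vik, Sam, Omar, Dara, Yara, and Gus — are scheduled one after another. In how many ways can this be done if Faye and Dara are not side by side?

30240

There are 8! = 40320 arrangements in all. If Faye and Dara are adjacent, merging them into one block gives 2·(7)! = 10080 arrangements.
So 40320 − 10080 = 30240 arrangements keep them apart.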